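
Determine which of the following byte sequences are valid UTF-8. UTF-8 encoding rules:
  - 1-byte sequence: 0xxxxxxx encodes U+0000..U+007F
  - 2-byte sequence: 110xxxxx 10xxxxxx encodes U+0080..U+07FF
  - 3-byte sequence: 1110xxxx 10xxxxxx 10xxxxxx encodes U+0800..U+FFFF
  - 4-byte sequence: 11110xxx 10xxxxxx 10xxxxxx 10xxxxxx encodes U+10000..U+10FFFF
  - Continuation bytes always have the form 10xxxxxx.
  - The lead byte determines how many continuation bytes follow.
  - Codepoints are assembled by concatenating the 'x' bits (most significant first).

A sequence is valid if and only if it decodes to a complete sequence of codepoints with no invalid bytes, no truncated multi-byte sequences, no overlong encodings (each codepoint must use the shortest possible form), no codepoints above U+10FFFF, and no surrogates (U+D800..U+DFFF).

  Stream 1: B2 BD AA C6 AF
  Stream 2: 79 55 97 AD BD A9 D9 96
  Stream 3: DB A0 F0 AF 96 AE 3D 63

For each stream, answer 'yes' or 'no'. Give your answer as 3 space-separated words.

Stream 1: error at byte offset 0. INVALID
Stream 2: error at byte offset 2. INVALID
Stream 3: decodes cleanly. VALID

Answer: no no yes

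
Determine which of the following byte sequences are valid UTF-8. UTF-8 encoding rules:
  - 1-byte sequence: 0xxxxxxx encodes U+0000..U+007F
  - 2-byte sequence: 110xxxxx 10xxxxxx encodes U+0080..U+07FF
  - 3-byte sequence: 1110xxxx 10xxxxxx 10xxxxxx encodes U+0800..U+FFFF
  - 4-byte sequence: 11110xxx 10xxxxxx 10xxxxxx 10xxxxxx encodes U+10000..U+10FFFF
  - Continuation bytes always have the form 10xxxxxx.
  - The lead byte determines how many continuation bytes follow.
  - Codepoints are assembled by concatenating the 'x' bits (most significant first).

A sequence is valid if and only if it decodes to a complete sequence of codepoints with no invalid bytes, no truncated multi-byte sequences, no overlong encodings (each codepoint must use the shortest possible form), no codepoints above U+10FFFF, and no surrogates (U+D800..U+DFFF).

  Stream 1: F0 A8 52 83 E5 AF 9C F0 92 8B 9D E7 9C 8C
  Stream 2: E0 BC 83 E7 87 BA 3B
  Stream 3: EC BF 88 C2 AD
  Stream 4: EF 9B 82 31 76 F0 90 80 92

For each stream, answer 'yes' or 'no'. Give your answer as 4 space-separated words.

Stream 1: error at byte offset 2. INVALID
Stream 2: decodes cleanly. VALID
Stream 3: decodes cleanly. VALID
Stream 4: decodes cleanly. VALID

Answer: no yes yes yes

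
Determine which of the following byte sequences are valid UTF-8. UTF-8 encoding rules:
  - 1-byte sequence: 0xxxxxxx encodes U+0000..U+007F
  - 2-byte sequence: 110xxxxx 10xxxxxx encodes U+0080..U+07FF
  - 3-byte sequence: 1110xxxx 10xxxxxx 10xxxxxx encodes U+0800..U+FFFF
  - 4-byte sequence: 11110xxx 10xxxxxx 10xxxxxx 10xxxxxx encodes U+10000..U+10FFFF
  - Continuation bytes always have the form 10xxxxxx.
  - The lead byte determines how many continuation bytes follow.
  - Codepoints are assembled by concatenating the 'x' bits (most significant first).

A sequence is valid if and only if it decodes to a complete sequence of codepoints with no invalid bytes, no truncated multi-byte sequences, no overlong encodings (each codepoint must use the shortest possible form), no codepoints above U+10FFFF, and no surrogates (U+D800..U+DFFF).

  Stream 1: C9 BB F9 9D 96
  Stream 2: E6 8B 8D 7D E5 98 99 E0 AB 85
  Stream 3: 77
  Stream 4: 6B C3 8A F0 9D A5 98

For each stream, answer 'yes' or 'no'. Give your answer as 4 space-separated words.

Answer: no yes yes yes

Derivation:
Stream 1: error at byte offset 2. INVALID
Stream 2: decodes cleanly. VALID
Stream 3: decodes cleanly. VALID
Stream 4: decodes cleanly. VALID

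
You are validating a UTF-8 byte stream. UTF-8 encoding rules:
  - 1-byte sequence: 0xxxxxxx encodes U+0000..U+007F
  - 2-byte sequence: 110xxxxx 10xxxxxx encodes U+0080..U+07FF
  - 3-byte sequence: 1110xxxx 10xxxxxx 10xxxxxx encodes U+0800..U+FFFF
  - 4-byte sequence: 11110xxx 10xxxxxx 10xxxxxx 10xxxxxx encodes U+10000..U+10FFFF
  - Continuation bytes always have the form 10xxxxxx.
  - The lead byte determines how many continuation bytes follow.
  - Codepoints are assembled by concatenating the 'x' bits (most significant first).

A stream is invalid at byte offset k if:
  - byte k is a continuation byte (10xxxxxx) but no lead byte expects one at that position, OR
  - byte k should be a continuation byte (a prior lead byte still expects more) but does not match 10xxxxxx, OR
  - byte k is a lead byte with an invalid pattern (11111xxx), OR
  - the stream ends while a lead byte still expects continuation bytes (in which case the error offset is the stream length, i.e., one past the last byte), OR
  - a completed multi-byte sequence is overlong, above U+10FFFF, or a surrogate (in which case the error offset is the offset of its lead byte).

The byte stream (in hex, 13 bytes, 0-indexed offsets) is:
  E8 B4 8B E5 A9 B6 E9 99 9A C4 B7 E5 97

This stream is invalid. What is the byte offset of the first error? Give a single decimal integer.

Answer: 13

Derivation:
Byte[0]=E8: 3-byte lead, need 2 cont bytes. acc=0x8
Byte[1]=B4: continuation. acc=(acc<<6)|0x34=0x234
Byte[2]=8B: continuation. acc=(acc<<6)|0x0B=0x8D0B
Completed: cp=U+8D0B (starts at byte 0)
Byte[3]=E5: 3-byte lead, need 2 cont bytes. acc=0x5
Byte[4]=A9: continuation. acc=(acc<<6)|0x29=0x169
Byte[5]=B6: continuation. acc=(acc<<6)|0x36=0x5A76
Completed: cp=U+5A76 (starts at byte 3)
Byte[6]=E9: 3-byte lead, need 2 cont bytes. acc=0x9
Byte[7]=99: continuation. acc=(acc<<6)|0x19=0x259
Byte[8]=9A: continuation. acc=(acc<<6)|0x1A=0x965A
Completed: cp=U+965A (starts at byte 6)
Byte[9]=C4: 2-byte lead, need 1 cont bytes. acc=0x4
Byte[10]=B7: continuation. acc=(acc<<6)|0x37=0x137
Completed: cp=U+0137 (starts at byte 9)
Byte[11]=E5: 3-byte lead, need 2 cont bytes. acc=0x5
Byte[12]=97: continuation. acc=(acc<<6)|0x17=0x157
Byte[13]: stream ended, expected continuation. INVALID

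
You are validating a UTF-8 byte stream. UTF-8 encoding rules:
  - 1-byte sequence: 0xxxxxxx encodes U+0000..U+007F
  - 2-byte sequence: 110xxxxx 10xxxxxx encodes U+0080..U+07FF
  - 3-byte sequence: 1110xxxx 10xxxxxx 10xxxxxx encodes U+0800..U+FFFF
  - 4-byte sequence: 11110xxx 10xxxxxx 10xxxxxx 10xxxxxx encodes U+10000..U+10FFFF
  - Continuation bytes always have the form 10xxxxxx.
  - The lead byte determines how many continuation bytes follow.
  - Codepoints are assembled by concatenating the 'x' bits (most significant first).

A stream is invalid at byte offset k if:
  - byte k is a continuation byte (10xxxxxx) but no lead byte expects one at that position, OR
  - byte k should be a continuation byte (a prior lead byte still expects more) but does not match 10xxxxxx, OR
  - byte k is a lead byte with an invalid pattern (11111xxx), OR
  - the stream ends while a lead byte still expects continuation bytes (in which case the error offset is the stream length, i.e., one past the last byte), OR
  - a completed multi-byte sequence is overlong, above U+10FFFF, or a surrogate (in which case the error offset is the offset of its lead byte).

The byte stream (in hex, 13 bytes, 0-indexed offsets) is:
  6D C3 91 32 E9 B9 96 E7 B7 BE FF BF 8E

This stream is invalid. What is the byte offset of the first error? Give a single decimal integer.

Answer: 10

Derivation:
Byte[0]=6D: 1-byte ASCII. cp=U+006D
Byte[1]=C3: 2-byte lead, need 1 cont bytes. acc=0x3
Byte[2]=91: continuation. acc=(acc<<6)|0x11=0xD1
Completed: cp=U+00D1 (starts at byte 1)
Byte[3]=32: 1-byte ASCII. cp=U+0032
Byte[4]=E9: 3-byte lead, need 2 cont bytes. acc=0x9
Byte[5]=B9: continuation. acc=(acc<<6)|0x39=0x279
Byte[6]=96: continuation. acc=(acc<<6)|0x16=0x9E56
Completed: cp=U+9E56 (starts at byte 4)
Byte[7]=E7: 3-byte lead, need 2 cont bytes. acc=0x7
Byte[8]=B7: continuation. acc=(acc<<6)|0x37=0x1F7
Byte[9]=BE: continuation. acc=(acc<<6)|0x3E=0x7DFE
Completed: cp=U+7DFE (starts at byte 7)
Byte[10]=FF: INVALID lead byte (not 0xxx/110x/1110/11110)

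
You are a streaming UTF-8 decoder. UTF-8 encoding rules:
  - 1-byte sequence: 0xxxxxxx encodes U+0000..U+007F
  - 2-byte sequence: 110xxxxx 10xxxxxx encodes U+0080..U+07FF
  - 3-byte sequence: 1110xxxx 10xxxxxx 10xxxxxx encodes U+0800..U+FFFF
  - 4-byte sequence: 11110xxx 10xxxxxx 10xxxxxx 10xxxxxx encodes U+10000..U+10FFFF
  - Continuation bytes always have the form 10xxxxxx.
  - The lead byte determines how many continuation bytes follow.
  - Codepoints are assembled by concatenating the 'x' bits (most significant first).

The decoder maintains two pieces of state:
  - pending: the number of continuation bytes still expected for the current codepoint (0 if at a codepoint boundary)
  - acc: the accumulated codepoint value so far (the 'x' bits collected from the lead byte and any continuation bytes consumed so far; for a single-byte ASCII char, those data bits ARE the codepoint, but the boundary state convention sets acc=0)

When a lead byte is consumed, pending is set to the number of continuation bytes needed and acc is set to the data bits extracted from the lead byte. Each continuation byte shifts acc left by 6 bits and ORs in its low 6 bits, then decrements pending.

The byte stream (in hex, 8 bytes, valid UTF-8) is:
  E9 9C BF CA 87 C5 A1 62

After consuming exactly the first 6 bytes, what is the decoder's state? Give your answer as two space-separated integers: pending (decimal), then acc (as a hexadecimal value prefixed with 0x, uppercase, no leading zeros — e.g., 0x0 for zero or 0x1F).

Byte[0]=E9: 3-byte lead. pending=2, acc=0x9
Byte[1]=9C: continuation. acc=(acc<<6)|0x1C=0x25C, pending=1
Byte[2]=BF: continuation. acc=(acc<<6)|0x3F=0x973F, pending=0
Byte[3]=CA: 2-byte lead. pending=1, acc=0xA
Byte[4]=87: continuation. acc=(acc<<6)|0x07=0x287, pending=0
Byte[5]=C5: 2-byte lead. pending=1, acc=0x5

Answer: 1 0x5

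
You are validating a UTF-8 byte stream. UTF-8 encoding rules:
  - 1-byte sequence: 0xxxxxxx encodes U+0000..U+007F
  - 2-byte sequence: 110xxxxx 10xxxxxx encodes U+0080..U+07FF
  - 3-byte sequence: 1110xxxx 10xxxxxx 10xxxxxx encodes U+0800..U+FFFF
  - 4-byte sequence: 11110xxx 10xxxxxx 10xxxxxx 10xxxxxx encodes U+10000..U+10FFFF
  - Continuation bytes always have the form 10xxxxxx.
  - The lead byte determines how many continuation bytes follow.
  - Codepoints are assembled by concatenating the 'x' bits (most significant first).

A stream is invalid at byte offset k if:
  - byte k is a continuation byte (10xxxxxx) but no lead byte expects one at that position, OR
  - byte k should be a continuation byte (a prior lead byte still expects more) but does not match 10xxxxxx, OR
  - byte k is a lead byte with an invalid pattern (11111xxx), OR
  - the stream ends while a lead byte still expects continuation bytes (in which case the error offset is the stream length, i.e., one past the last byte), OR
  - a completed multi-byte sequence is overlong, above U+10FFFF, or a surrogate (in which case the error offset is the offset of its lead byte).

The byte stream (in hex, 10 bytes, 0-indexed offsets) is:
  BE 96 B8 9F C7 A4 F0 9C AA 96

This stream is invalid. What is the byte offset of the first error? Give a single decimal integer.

Answer: 0

Derivation:
Byte[0]=BE: INVALID lead byte (not 0xxx/110x/1110/11110)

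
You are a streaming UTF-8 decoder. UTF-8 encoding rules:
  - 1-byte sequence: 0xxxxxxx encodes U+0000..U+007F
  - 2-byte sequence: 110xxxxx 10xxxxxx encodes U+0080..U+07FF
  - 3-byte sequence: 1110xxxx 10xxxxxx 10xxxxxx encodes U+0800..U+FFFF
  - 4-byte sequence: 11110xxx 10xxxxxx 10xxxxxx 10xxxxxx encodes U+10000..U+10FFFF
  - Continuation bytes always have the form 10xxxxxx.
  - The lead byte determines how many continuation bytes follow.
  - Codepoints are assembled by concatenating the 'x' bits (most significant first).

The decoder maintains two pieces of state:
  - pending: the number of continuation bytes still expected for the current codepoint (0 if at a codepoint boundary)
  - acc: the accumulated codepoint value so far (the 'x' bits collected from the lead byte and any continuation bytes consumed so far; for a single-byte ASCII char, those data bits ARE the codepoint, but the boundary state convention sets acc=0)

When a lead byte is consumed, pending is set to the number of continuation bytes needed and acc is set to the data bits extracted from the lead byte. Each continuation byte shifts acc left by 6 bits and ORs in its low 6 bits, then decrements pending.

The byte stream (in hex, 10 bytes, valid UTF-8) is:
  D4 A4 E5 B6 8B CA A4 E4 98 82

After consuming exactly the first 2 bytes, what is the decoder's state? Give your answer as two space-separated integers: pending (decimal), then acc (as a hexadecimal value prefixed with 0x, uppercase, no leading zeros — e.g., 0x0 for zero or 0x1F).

Answer: 0 0x524

Derivation:
Byte[0]=D4: 2-byte lead. pending=1, acc=0x14
Byte[1]=A4: continuation. acc=(acc<<6)|0x24=0x524, pending=0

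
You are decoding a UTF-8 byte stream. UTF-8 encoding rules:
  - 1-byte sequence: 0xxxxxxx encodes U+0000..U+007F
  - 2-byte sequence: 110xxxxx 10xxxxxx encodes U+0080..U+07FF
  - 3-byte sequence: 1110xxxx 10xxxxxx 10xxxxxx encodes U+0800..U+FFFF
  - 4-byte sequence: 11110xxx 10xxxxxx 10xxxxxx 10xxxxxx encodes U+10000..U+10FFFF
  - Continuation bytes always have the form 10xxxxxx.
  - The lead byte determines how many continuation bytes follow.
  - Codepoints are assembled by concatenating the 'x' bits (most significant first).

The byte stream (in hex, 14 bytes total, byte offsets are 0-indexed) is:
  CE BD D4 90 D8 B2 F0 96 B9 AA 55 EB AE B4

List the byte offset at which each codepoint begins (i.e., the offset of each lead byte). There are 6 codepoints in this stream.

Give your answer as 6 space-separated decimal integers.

Byte[0]=CE: 2-byte lead, need 1 cont bytes. acc=0xE
Byte[1]=BD: continuation. acc=(acc<<6)|0x3D=0x3BD
Completed: cp=U+03BD (starts at byte 0)
Byte[2]=D4: 2-byte lead, need 1 cont bytes. acc=0x14
Byte[3]=90: continuation. acc=(acc<<6)|0x10=0x510
Completed: cp=U+0510 (starts at byte 2)
Byte[4]=D8: 2-byte lead, need 1 cont bytes. acc=0x18
Byte[5]=B2: continuation. acc=(acc<<6)|0x32=0x632
Completed: cp=U+0632 (starts at byte 4)
Byte[6]=F0: 4-byte lead, need 3 cont bytes. acc=0x0
Byte[7]=96: continuation. acc=(acc<<6)|0x16=0x16
Byte[8]=B9: continuation. acc=(acc<<6)|0x39=0x5B9
Byte[9]=AA: continuation. acc=(acc<<6)|0x2A=0x16E6A
Completed: cp=U+16E6A (starts at byte 6)
Byte[10]=55: 1-byte ASCII. cp=U+0055
Byte[11]=EB: 3-byte lead, need 2 cont bytes. acc=0xB
Byte[12]=AE: continuation. acc=(acc<<6)|0x2E=0x2EE
Byte[13]=B4: continuation. acc=(acc<<6)|0x34=0xBBB4
Completed: cp=U+BBB4 (starts at byte 11)

Answer: 0 2 4 6 10 11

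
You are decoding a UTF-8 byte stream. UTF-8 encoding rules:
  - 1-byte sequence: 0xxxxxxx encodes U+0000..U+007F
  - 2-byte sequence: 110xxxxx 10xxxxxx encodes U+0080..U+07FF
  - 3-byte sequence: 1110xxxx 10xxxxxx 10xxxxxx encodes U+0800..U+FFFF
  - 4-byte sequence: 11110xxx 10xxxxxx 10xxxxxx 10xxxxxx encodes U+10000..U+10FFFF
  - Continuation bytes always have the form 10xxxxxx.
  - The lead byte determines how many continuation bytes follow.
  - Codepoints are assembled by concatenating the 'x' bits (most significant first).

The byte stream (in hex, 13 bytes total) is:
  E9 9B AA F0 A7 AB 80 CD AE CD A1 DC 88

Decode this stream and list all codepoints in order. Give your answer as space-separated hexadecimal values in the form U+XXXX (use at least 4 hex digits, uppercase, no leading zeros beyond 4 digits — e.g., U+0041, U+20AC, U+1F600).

Byte[0]=E9: 3-byte lead, need 2 cont bytes. acc=0x9
Byte[1]=9B: continuation. acc=(acc<<6)|0x1B=0x25B
Byte[2]=AA: continuation. acc=(acc<<6)|0x2A=0x96EA
Completed: cp=U+96EA (starts at byte 0)
Byte[3]=F0: 4-byte lead, need 3 cont bytes. acc=0x0
Byte[4]=A7: continuation. acc=(acc<<6)|0x27=0x27
Byte[5]=AB: continuation. acc=(acc<<6)|0x2B=0x9EB
Byte[6]=80: continuation. acc=(acc<<6)|0x00=0x27AC0
Completed: cp=U+27AC0 (starts at byte 3)
Byte[7]=CD: 2-byte lead, need 1 cont bytes. acc=0xD
Byte[8]=AE: continuation. acc=(acc<<6)|0x2E=0x36E
Completed: cp=U+036E (starts at byte 7)
Byte[9]=CD: 2-byte lead, need 1 cont bytes. acc=0xD
Byte[10]=A1: continuation. acc=(acc<<6)|0x21=0x361
Completed: cp=U+0361 (starts at byte 9)
Byte[11]=DC: 2-byte lead, need 1 cont bytes. acc=0x1C
Byte[12]=88: continuation. acc=(acc<<6)|0x08=0x708
Completed: cp=U+0708 (starts at byte 11)

Answer: U+96EA U+27AC0 U+036E U+0361 U+0708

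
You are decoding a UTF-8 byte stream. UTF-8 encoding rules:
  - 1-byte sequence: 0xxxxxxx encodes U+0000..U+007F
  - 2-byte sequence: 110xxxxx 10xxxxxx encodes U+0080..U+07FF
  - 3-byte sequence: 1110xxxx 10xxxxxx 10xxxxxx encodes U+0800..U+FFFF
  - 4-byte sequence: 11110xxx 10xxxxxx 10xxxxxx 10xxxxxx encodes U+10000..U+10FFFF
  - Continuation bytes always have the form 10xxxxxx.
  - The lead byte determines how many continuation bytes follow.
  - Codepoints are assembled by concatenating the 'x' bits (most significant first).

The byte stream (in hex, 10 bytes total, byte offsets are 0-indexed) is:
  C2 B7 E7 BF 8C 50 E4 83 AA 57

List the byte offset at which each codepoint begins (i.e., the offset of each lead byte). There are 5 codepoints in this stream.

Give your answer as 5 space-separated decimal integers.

Answer: 0 2 5 6 9

Derivation:
Byte[0]=C2: 2-byte lead, need 1 cont bytes. acc=0x2
Byte[1]=B7: continuation. acc=(acc<<6)|0x37=0xB7
Completed: cp=U+00B7 (starts at byte 0)
Byte[2]=E7: 3-byte lead, need 2 cont bytes. acc=0x7
Byte[3]=BF: continuation. acc=(acc<<6)|0x3F=0x1FF
Byte[4]=8C: continuation. acc=(acc<<6)|0x0C=0x7FCC
Completed: cp=U+7FCC (starts at byte 2)
Byte[5]=50: 1-byte ASCII. cp=U+0050
Byte[6]=E4: 3-byte lead, need 2 cont bytes. acc=0x4
Byte[7]=83: continuation. acc=(acc<<6)|0x03=0x103
Byte[8]=AA: continuation. acc=(acc<<6)|0x2A=0x40EA
Completed: cp=U+40EA (starts at byte 6)
Byte[9]=57: 1-byte ASCII. cp=U+0057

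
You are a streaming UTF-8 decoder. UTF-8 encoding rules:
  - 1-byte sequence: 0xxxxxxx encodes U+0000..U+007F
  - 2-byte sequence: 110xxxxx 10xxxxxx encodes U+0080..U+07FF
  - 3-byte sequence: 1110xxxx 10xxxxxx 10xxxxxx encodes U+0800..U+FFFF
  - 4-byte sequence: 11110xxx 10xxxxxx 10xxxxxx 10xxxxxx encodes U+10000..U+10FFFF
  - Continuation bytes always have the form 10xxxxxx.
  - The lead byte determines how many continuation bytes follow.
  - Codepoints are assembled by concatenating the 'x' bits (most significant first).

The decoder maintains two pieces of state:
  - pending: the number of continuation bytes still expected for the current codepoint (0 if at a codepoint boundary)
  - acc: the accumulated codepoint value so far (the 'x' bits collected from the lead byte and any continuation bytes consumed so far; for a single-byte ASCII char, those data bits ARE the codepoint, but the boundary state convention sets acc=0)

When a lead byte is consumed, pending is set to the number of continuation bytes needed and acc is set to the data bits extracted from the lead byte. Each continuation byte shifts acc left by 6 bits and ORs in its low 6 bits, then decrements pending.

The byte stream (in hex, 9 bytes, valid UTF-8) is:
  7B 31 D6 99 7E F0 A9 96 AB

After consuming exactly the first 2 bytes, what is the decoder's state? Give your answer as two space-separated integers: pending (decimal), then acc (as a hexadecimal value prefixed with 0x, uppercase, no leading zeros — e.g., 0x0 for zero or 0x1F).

Answer: 0 0x0

Derivation:
Byte[0]=7B: 1-byte. pending=0, acc=0x0
Byte[1]=31: 1-byte. pending=0, acc=0x0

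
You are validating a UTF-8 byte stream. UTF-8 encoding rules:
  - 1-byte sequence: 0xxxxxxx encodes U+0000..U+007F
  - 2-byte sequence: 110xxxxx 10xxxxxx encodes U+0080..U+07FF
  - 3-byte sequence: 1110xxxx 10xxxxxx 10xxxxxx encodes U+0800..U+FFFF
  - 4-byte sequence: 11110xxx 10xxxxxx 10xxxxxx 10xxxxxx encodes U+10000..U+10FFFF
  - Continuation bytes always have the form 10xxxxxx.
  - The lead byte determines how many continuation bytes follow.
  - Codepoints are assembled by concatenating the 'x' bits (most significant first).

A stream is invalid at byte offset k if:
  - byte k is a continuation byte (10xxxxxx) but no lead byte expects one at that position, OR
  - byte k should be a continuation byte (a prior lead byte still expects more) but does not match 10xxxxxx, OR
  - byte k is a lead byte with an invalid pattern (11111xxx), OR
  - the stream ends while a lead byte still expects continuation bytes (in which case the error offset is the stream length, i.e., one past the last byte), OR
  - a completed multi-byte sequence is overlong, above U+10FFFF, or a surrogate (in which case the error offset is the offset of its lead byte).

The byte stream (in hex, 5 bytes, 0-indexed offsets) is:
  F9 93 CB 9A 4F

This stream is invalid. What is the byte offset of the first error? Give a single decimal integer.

Answer: 0

Derivation:
Byte[0]=F9: INVALID lead byte (not 0xxx/110x/1110/11110)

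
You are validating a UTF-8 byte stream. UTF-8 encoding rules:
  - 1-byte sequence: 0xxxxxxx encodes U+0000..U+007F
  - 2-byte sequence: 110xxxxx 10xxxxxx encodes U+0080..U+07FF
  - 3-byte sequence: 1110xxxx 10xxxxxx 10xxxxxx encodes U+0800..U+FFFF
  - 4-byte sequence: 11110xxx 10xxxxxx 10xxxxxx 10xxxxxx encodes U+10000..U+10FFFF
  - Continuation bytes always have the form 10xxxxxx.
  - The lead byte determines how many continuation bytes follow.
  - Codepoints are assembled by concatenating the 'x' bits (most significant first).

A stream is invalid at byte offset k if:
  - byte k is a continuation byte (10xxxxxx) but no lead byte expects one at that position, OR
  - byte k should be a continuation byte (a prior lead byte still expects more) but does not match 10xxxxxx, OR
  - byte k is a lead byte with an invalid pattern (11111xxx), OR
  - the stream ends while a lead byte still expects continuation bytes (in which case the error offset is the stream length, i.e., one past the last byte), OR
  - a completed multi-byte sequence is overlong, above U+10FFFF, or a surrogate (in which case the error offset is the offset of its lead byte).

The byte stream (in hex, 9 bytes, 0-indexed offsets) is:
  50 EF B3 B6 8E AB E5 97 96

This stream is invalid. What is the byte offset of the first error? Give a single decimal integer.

Answer: 4

Derivation:
Byte[0]=50: 1-byte ASCII. cp=U+0050
Byte[1]=EF: 3-byte lead, need 2 cont bytes. acc=0xF
Byte[2]=B3: continuation. acc=(acc<<6)|0x33=0x3F3
Byte[3]=B6: continuation. acc=(acc<<6)|0x36=0xFCF6
Completed: cp=U+FCF6 (starts at byte 1)
Byte[4]=8E: INVALID lead byte (not 0xxx/110x/1110/11110)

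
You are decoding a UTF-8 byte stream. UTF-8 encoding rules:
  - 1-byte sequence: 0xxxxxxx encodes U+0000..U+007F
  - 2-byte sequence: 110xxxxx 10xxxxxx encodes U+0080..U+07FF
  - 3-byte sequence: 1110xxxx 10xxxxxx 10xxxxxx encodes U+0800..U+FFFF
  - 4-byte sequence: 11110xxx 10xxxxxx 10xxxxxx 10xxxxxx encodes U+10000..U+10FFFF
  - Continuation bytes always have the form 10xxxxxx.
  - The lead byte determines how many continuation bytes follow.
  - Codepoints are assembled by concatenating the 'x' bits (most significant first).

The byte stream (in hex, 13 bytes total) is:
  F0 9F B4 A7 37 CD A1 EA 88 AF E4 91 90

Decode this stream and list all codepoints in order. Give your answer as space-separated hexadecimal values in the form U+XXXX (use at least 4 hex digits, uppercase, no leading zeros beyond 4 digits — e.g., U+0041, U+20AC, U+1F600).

Answer: U+1FD27 U+0037 U+0361 U+A22F U+4450

Derivation:
Byte[0]=F0: 4-byte lead, need 3 cont bytes. acc=0x0
Byte[1]=9F: continuation. acc=(acc<<6)|0x1F=0x1F
Byte[2]=B4: continuation. acc=(acc<<6)|0x34=0x7F4
Byte[3]=A7: continuation. acc=(acc<<6)|0x27=0x1FD27
Completed: cp=U+1FD27 (starts at byte 0)
Byte[4]=37: 1-byte ASCII. cp=U+0037
Byte[5]=CD: 2-byte lead, need 1 cont bytes. acc=0xD
Byte[6]=A1: continuation. acc=(acc<<6)|0x21=0x361
Completed: cp=U+0361 (starts at byte 5)
Byte[7]=EA: 3-byte lead, need 2 cont bytes. acc=0xA
Byte[8]=88: continuation. acc=(acc<<6)|0x08=0x288
Byte[9]=AF: continuation. acc=(acc<<6)|0x2F=0xA22F
Completed: cp=U+A22F (starts at byte 7)
Byte[10]=E4: 3-byte lead, need 2 cont bytes. acc=0x4
Byte[11]=91: continuation. acc=(acc<<6)|0x11=0x111
Byte[12]=90: continuation. acc=(acc<<6)|0x10=0x4450
Completed: cp=U+4450 (starts at byte 10)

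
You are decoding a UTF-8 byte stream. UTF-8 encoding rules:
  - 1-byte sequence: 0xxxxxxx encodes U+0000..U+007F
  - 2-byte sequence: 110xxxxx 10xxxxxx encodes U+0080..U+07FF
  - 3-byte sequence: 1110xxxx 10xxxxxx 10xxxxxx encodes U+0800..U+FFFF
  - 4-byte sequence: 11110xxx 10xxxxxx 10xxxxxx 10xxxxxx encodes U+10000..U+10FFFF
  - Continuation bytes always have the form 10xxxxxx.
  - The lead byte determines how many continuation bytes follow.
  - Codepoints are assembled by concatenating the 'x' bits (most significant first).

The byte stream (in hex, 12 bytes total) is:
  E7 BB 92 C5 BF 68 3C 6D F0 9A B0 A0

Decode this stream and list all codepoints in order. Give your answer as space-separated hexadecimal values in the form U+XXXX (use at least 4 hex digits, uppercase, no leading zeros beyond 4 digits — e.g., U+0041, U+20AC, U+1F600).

Answer: U+7ED2 U+017F U+0068 U+003C U+006D U+1AC20

Derivation:
Byte[0]=E7: 3-byte lead, need 2 cont bytes. acc=0x7
Byte[1]=BB: continuation. acc=(acc<<6)|0x3B=0x1FB
Byte[2]=92: continuation. acc=(acc<<6)|0x12=0x7ED2
Completed: cp=U+7ED2 (starts at byte 0)
Byte[3]=C5: 2-byte lead, need 1 cont bytes. acc=0x5
Byte[4]=BF: continuation. acc=(acc<<6)|0x3F=0x17F
Completed: cp=U+017F (starts at byte 3)
Byte[5]=68: 1-byte ASCII. cp=U+0068
Byte[6]=3C: 1-byte ASCII. cp=U+003C
Byte[7]=6D: 1-byte ASCII. cp=U+006D
Byte[8]=F0: 4-byte lead, need 3 cont bytes. acc=0x0
Byte[9]=9A: continuation. acc=(acc<<6)|0x1A=0x1A
Byte[10]=B0: continuation. acc=(acc<<6)|0x30=0x6B0
Byte[11]=A0: continuation. acc=(acc<<6)|0x20=0x1AC20
Completed: cp=U+1AC20 (starts at byte 8)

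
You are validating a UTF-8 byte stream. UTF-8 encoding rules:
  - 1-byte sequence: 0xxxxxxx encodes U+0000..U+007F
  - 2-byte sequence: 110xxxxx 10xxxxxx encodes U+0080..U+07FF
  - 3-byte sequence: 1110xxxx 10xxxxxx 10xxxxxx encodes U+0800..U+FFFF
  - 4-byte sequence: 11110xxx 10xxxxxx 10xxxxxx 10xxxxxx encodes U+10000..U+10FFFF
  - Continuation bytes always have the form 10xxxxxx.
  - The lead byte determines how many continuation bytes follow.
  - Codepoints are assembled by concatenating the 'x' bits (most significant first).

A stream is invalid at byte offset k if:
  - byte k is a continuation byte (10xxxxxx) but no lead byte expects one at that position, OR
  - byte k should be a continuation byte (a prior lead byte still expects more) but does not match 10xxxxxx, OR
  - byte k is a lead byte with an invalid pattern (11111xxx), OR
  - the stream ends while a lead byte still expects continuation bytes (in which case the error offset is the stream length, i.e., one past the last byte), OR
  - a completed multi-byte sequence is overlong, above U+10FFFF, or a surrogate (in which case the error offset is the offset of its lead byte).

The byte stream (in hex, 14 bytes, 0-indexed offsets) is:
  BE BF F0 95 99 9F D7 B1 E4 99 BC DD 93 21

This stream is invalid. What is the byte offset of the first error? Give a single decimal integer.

Byte[0]=BE: INVALID lead byte (not 0xxx/110x/1110/11110)

Answer: 0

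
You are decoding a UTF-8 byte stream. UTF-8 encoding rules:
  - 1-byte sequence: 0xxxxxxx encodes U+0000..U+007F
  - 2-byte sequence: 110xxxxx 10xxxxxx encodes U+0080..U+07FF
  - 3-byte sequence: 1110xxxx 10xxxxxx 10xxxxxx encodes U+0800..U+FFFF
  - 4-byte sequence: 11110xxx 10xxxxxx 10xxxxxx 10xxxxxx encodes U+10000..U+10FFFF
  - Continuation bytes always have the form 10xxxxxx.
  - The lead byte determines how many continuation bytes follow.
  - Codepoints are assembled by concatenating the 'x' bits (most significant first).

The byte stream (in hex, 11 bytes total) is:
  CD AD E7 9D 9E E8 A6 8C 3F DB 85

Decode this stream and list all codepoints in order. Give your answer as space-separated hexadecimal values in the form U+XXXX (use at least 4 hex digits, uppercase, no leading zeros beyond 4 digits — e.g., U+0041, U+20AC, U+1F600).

Byte[0]=CD: 2-byte lead, need 1 cont bytes. acc=0xD
Byte[1]=AD: continuation. acc=(acc<<6)|0x2D=0x36D
Completed: cp=U+036D (starts at byte 0)
Byte[2]=E7: 3-byte lead, need 2 cont bytes. acc=0x7
Byte[3]=9D: continuation. acc=(acc<<6)|0x1D=0x1DD
Byte[4]=9E: continuation. acc=(acc<<6)|0x1E=0x775E
Completed: cp=U+775E (starts at byte 2)
Byte[5]=E8: 3-byte lead, need 2 cont bytes. acc=0x8
Byte[6]=A6: continuation. acc=(acc<<6)|0x26=0x226
Byte[7]=8C: continuation. acc=(acc<<6)|0x0C=0x898C
Completed: cp=U+898C (starts at byte 5)
Byte[8]=3F: 1-byte ASCII. cp=U+003F
Byte[9]=DB: 2-byte lead, need 1 cont bytes. acc=0x1B
Byte[10]=85: continuation. acc=(acc<<6)|0x05=0x6C5
Completed: cp=U+06C5 (starts at byte 9)

Answer: U+036D U+775E U+898C U+003F U+06C5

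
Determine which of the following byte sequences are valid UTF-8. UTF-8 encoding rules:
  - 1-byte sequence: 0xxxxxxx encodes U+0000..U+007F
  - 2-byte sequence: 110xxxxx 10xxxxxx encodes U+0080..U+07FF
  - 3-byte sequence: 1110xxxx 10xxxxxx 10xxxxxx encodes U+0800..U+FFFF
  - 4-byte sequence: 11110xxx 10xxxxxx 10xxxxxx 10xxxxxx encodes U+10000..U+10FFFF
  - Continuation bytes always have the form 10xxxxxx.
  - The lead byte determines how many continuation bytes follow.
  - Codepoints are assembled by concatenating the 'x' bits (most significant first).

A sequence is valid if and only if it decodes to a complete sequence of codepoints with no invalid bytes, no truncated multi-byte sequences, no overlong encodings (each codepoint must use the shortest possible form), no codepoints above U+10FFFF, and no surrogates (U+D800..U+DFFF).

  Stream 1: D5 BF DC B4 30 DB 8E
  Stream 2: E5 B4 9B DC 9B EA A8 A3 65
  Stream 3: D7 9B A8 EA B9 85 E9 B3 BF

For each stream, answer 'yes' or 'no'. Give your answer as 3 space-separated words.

Stream 1: decodes cleanly. VALID
Stream 2: decodes cleanly. VALID
Stream 3: error at byte offset 2. INVALID

Answer: yes yes no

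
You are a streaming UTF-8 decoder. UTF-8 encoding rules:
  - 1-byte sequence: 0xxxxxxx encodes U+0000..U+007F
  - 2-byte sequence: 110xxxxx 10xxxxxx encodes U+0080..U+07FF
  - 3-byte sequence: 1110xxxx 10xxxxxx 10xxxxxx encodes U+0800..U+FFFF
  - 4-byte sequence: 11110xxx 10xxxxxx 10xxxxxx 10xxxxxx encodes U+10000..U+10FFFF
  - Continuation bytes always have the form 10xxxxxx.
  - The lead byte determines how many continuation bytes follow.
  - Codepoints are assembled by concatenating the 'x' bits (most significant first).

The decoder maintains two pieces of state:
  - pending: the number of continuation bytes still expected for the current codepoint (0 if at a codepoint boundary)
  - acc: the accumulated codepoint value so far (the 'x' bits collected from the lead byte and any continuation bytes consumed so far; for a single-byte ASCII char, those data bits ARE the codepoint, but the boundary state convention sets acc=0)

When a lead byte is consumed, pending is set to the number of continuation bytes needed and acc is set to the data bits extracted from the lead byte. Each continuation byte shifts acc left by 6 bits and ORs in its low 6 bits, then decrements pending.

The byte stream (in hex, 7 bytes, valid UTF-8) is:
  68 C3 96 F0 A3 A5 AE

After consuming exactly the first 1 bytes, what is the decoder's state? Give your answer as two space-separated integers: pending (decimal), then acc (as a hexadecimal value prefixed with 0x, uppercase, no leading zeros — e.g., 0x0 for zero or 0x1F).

Byte[0]=68: 1-byte. pending=0, acc=0x0

Answer: 0 0x0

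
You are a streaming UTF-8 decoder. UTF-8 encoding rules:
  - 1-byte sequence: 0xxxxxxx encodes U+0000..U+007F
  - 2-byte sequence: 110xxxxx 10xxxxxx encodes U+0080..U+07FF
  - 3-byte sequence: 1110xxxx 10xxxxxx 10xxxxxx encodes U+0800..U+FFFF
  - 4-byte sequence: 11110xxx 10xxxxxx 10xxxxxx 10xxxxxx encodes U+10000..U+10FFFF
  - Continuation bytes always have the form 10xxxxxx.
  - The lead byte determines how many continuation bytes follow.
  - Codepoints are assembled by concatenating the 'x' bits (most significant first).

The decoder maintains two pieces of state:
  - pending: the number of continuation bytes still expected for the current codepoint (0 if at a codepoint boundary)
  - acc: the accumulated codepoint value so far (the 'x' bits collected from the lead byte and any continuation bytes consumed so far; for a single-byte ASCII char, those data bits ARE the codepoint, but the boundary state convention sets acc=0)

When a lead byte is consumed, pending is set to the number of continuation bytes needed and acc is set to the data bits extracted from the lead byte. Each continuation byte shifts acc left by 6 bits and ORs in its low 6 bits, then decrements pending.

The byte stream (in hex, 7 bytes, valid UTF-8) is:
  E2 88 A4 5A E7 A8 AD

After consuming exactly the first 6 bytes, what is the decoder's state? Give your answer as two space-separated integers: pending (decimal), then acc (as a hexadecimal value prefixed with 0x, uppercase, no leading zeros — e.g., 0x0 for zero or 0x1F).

Answer: 1 0x1E8

Derivation:
Byte[0]=E2: 3-byte lead. pending=2, acc=0x2
Byte[1]=88: continuation. acc=(acc<<6)|0x08=0x88, pending=1
Byte[2]=A4: continuation. acc=(acc<<6)|0x24=0x2224, pending=0
Byte[3]=5A: 1-byte. pending=0, acc=0x0
Byte[4]=E7: 3-byte lead. pending=2, acc=0x7
Byte[5]=A8: continuation. acc=(acc<<6)|0x28=0x1E8, pending=1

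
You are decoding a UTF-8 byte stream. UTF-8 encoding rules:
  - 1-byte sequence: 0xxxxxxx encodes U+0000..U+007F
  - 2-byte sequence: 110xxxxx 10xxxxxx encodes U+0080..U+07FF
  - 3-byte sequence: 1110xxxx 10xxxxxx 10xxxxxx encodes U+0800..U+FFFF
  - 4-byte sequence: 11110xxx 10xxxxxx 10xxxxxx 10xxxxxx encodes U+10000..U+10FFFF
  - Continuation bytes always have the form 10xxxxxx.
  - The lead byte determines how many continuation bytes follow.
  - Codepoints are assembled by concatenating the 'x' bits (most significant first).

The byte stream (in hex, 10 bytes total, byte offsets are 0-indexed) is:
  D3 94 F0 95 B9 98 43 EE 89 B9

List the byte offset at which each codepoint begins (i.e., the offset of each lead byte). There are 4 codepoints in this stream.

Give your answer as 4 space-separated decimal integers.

Answer: 0 2 6 7

Derivation:
Byte[0]=D3: 2-byte lead, need 1 cont bytes. acc=0x13
Byte[1]=94: continuation. acc=(acc<<6)|0x14=0x4D4
Completed: cp=U+04D4 (starts at byte 0)
Byte[2]=F0: 4-byte lead, need 3 cont bytes. acc=0x0
Byte[3]=95: continuation. acc=(acc<<6)|0x15=0x15
Byte[4]=B9: continuation. acc=(acc<<6)|0x39=0x579
Byte[5]=98: continuation. acc=(acc<<6)|0x18=0x15E58
Completed: cp=U+15E58 (starts at byte 2)
Byte[6]=43: 1-byte ASCII. cp=U+0043
Byte[7]=EE: 3-byte lead, need 2 cont bytes. acc=0xE
Byte[8]=89: continuation. acc=(acc<<6)|0x09=0x389
Byte[9]=B9: continuation. acc=(acc<<6)|0x39=0xE279
Completed: cp=U+E279 (starts at byte 7)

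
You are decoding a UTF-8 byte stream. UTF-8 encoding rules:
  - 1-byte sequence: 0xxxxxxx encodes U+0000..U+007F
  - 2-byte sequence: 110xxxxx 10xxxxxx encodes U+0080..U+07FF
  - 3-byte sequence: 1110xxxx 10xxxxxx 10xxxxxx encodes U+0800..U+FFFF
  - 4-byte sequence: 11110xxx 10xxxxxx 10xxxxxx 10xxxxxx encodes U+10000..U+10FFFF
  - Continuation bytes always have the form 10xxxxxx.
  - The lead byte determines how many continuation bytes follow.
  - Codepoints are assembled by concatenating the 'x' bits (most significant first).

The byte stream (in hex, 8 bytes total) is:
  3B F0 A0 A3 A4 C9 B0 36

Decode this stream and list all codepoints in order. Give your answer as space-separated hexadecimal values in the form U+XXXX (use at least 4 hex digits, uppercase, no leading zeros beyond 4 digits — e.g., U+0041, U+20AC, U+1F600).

Answer: U+003B U+208E4 U+0270 U+0036

Derivation:
Byte[0]=3B: 1-byte ASCII. cp=U+003B
Byte[1]=F0: 4-byte lead, need 3 cont bytes. acc=0x0
Byte[2]=A0: continuation. acc=(acc<<6)|0x20=0x20
Byte[3]=A3: continuation. acc=(acc<<6)|0x23=0x823
Byte[4]=A4: continuation. acc=(acc<<6)|0x24=0x208E4
Completed: cp=U+208E4 (starts at byte 1)
Byte[5]=C9: 2-byte lead, need 1 cont bytes. acc=0x9
Byte[6]=B0: continuation. acc=(acc<<6)|0x30=0x270
Completed: cp=U+0270 (starts at byte 5)
Byte[7]=36: 1-byte ASCII. cp=U+0036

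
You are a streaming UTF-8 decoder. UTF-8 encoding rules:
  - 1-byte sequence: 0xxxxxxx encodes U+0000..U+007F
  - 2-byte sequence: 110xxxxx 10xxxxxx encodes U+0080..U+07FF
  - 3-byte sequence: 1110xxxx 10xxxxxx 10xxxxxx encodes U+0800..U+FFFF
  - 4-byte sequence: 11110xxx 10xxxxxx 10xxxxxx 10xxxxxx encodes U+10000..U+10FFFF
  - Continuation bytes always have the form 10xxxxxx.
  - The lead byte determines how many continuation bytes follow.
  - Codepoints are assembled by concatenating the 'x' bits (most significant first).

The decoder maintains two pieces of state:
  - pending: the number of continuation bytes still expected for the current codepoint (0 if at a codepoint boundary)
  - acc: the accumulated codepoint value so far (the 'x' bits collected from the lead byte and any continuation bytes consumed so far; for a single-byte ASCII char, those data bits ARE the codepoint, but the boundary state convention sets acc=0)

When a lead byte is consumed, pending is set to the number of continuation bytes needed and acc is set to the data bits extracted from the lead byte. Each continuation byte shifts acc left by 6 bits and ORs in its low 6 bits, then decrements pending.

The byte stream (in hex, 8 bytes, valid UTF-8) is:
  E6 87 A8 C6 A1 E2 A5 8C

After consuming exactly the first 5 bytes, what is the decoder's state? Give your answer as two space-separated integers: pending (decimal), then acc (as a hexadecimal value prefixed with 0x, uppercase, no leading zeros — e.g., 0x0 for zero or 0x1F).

Answer: 0 0x1A1

Derivation:
Byte[0]=E6: 3-byte lead. pending=2, acc=0x6
Byte[1]=87: continuation. acc=(acc<<6)|0x07=0x187, pending=1
Byte[2]=A8: continuation. acc=(acc<<6)|0x28=0x61E8, pending=0
Byte[3]=C6: 2-byte lead. pending=1, acc=0x6
Byte[4]=A1: continuation. acc=(acc<<6)|0x21=0x1A1, pending=0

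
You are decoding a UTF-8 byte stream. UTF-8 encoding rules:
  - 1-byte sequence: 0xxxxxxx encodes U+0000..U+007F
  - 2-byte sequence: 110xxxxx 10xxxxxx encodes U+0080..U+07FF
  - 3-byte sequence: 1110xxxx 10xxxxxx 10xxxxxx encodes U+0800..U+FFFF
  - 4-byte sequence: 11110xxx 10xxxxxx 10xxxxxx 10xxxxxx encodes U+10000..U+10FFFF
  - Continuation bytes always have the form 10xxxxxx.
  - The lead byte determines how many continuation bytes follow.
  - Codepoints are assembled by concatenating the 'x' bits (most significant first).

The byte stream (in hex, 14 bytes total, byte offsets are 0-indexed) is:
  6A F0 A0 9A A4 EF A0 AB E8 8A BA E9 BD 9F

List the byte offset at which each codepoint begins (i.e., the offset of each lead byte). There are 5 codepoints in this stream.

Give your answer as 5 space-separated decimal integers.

Answer: 0 1 5 8 11

Derivation:
Byte[0]=6A: 1-byte ASCII. cp=U+006A
Byte[1]=F0: 4-byte lead, need 3 cont bytes. acc=0x0
Byte[2]=A0: continuation. acc=(acc<<6)|0x20=0x20
Byte[3]=9A: continuation. acc=(acc<<6)|0x1A=0x81A
Byte[4]=A4: continuation. acc=(acc<<6)|0x24=0x206A4
Completed: cp=U+206A4 (starts at byte 1)
Byte[5]=EF: 3-byte lead, need 2 cont bytes. acc=0xF
Byte[6]=A0: continuation. acc=(acc<<6)|0x20=0x3E0
Byte[7]=AB: continuation. acc=(acc<<6)|0x2B=0xF82B
Completed: cp=U+F82B (starts at byte 5)
Byte[8]=E8: 3-byte lead, need 2 cont bytes. acc=0x8
Byte[9]=8A: continuation. acc=(acc<<6)|0x0A=0x20A
Byte[10]=BA: continuation. acc=(acc<<6)|0x3A=0x82BA
Completed: cp=U+82BA (starts at byte 8)
Byte[11]=E9: 3-byte lead, need 2 cont bytes. acc=0x9
Byte[12]=BD: continuation. acc=(acc<<6)|0x3D=0x27D
Byte[13]=9F: continuation. acc=(acc<<6)|0x1F=0x9F5F
Completed: cp=U+9F5F (starts at byte 11)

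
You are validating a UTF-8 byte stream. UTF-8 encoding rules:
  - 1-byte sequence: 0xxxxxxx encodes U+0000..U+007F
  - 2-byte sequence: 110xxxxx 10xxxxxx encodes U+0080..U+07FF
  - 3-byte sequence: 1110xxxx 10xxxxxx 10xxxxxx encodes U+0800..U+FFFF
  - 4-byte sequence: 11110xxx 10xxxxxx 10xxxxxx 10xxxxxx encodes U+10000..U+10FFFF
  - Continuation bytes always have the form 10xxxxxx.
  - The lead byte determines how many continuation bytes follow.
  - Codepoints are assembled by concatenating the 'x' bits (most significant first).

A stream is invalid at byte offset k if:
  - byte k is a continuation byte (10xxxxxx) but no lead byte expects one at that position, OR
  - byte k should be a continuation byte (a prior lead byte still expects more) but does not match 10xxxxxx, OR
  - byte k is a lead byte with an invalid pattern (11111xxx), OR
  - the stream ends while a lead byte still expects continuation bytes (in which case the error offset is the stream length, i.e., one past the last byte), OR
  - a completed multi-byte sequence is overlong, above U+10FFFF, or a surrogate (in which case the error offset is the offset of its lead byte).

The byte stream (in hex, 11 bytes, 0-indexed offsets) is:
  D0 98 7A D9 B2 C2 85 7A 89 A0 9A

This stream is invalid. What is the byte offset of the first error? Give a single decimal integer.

Byte[0]=D0: 2-byte lead, need 1 cont bytes. acc=0x10
Byte[1]=98: continuation. acc=(acc<<6)|0x18=0x418
Completed: cp=U+0418 (starts at byte 0)
Byte[2]=7A: 1-byte ASCII. cp=U+007A
Byte[3]=D9: 2-byte lead, need 1 cont bytes. acc=0x19
Byte[4]=B2: continuation. acc=(acc<<6)|0x32=0x672
Completed: cp=U+0672 (starts at byte 3)
Byte[5]=C2: 2-byte lead, need 1 cont bytes. acc=0x2
Byte[6]=85: continuation. acc=(acc<<6)|0x05=0x85
Completed: cp=U+0085 (starts at byte 5)
Byte[7]=7A: 1-byte ASCII. cp=U+007A
Byte[8]=89: INVALID lead byte (not 0xxx/110x/1110/11110)

Answer: 8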